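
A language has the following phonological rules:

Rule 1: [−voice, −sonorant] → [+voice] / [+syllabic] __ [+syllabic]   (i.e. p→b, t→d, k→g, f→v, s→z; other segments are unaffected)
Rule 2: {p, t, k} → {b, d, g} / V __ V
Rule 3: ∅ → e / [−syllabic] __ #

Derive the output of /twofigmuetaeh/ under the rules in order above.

Rule 1 (intervocalic voicing): /f/ is a voiceless obstruent between vowels /o/ and /i/, so it voices to [v]. /t/ is a voiceless obstruent between vowels /e/ and /a/, so it voices to [d]. /twofigmuetaeh/ → twovigmuedaeh.
Rule 2 (intervocalic voicing): no segment meets the environment; /twovigmuedaeh/ is unchanged.
Rule 3 (final e-epenthesis): the form ends in the consonant /h/, so [e] is inserted word-finally. /twovigmuedaeh/ → twovigmuedaehe.

twovigmuedaehe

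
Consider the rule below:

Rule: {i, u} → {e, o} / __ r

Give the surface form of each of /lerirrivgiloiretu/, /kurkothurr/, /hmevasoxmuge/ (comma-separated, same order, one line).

lererrivgiloeretu, korkothorr, hmevasoxmuge

/lerirrivgiloiretu/: /i/ is a high vowel immediately before /r/, so it lowers to [e]. /i/ is a high vowel immediately before /r/, so it lowers to [e]. → [lererrivgiloeretu].
/kurkothurr/: /u/ is a high vowel immediately before /r/, so it lowers to [o]. /u/ is a high vowel immediately before /r/, so it lowers to [o]. → [korkothorr].
/hmevasoxmuge/: the rule's environment is not met; surfaces unchanged as [hmevasoxmuge].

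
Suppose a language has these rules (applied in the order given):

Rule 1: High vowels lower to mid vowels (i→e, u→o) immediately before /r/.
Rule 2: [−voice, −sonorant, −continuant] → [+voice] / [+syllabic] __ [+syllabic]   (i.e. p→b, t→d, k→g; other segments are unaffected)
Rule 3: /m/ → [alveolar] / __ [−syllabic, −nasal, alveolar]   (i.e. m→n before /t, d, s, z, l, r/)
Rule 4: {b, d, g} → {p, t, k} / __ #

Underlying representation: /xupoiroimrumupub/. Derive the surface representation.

Rule 1 (pre-rhotic lowering): /i/ is a high vowel immediately before /r/, so it lowers to [e]. /xupoiroimrumupub/ → xupoeroimrumupub.
Rule 2 (intervocalic voicing): /p/ is a voiceless stop between vowels /u/ and /o/, so it voices to [b]. /p/ is a voiceless stop between vowels /u/ and /u/, so it voices to [b]. /xupoeroimrumupub/ → xuboeroimrumubub.
Rule 3 (nasal place assimilation): /m/ precedes the alveolar consonant /r/, so it assimilates in place to [n]. /xuboeroimrumubub/ → xuboeroinrumubub.
Rule 4 (final devoicing): /b/ is a voiced stop in word-final position, so it devoices to [p]. /xuboeroinrumubub/ → xuboeroinrumubup.

xuboeroinrumubup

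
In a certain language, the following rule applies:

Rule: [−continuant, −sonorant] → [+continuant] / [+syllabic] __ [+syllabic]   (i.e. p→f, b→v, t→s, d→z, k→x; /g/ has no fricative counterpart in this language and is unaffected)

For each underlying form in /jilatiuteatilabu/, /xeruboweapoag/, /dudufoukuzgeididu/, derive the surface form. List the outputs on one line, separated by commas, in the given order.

jilasiuseasilavu, xeruvoweafoag, duzufouxuzgeizizu

/jilatiuteatilabu/: /t/ is a stop between vowels /a/ and /i/, so it spirantizes to the fricative [s]. /t/ is a stop between vowels /u/ and /e/, so it spirantizes to the fricative [s]. /t/ is a stop between vowels /a/ and /i/, so it spirantizes to the fricative [s]. /b/ is a stop between vowels /a/ and /u/, so it spirantizes to the fricative [v]. → [jilasiuseasilavu].
/xeruboweapoag/: /b/ is a stop between vowels /u/ and /o/, so it spirantizes to the fricative [v]. /p/ is a stop between vowels /a/ and /o/, so it spirantizes to the fricative [f]. → [xeruvoweafoag].
/dudufoukuzgeididu/: /d/ is a stop between vowels /u/ and /u/, so it spirantizes to the fricative [z]. /k/ is a stop between vowels /u/ and /u/, so it spirantizes to the fricative [x]. /d/ is a stop between vowels /i/ and /i/, so it spirantizes to the fricative [z]. /d/ is a stop between vowels /i/ and /u/, so it spirantizes to the fricative [z]. → [duzufouxuzgeizizu].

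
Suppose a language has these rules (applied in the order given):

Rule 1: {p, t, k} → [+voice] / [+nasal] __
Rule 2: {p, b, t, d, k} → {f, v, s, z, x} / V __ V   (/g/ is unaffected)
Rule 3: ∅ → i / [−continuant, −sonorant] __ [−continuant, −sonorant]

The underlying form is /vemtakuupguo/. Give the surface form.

Rule 1 (post-nasal voicing): /t/ is a voiceless stop immediately after the nasal /m/, so it voices to [d]. /vemtakuupguo/ → vemdakuupguo.
Rule 2 (intervocalic spirantization): /k/ is a stop between vowels /a/ and /u/, so it spirantizes to the fricative [x]. /vemdakuupguo/ → vemdaxuupguo.
Rule 3 (stop-cluster i-epenthesis): /p/ and /g/ form a stop–stop cluster, so [i] is inserted between them. /vemdaxuupguo/ → vemdaxuupiguo.

vemdaxuupiguo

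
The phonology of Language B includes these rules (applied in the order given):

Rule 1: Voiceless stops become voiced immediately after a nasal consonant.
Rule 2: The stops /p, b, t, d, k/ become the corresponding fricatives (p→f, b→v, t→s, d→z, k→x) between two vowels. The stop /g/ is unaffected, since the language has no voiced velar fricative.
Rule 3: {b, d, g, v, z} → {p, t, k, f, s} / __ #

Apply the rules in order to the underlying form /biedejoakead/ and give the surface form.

Rule 1 (post-nasal voicing): no segment meets the environment; /biedejoakead/ is unchanged.
Rule 2 (intervocalic spirantization): /d/ is a stop between vowels /e/ and /e/, so it spirantizes to the fricative [z]. /k/ is a stop between vowels /a/ and /e/, so it spirantizes to the fricative [x]. /biedejoakead/ → biezejoaxead.
Rule 3 (final devoicing): /d/ is a voiced obstruent in word-final position, so it devoices to [t]. /biezejoaxead/ → biezejoaxeat.

biezejoaxeat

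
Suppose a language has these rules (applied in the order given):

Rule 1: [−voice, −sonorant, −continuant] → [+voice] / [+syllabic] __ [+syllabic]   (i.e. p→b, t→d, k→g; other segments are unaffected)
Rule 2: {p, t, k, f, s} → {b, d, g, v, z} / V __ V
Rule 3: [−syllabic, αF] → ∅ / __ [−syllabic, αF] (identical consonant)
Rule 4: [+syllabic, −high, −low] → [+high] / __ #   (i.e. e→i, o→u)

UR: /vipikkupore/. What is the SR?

vibikubori

Rule 1 (intervocalic voicing): /p/ is a voiceless stop between vowels /i/ and /i/, so it voices to [b]. /p/ is a voiceless stop between vowels /u/ and /o/, so it voices to [b]. /vipikkupore/ → vibikkubore.
Rule 2 (intervocalic voicing): no segment meets the environment; /vibikkubore/ is unchanged.
Rule 3 (degemination): /kk/ is a geminate; the first /k/ deletes. /vibikkubore/ → vibikubore.
Rule 4 (final vowel raising): /e/ is a mid vowel in word-final position, so it raises to [i]. /vibikubore/ → vibikubori.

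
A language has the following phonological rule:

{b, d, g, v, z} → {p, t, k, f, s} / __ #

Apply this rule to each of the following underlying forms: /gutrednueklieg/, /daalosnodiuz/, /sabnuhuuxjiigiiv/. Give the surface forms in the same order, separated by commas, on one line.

gutrednuekliek, daalosnodius, sabnuhuuxjiigiif

/gutrednueklieg/: /g/ is a voiced obstruent in word-final position, so it devoices to [k]. → [gutrednuekliek].
/daalosnodiuz/: /z/ is a voiced obstruent in word-final position, so it devoices to [s]. → [daalosnodius].
/sabnuhuuxjiigiiv/: /v/ is a voiced obstruent in word-final position, so it devoices to [f]. → [sabnuhuuxjiigiif].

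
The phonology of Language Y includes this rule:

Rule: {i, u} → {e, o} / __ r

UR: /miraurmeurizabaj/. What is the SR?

Scanning /miraurmeurizabaj/: /i/ is a high vowel immediately before /r/, so it lowers to [e]; /u/ is a high vowel immediately before /r/, so it lowers to [o]; /u/ is a high vowel immediately before /r/, so it lowers to [o]; /i/ at position 11 is not in the conditioning environment.
Result: [meraormeorizabaj].

meraormeorizabaj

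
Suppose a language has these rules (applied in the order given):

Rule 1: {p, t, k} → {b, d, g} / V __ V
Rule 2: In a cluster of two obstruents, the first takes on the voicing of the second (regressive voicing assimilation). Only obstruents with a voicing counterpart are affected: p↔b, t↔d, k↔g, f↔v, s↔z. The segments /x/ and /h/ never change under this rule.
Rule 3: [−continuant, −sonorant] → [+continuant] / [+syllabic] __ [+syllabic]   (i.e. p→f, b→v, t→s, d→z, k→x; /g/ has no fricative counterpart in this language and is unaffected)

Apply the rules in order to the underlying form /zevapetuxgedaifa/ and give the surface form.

zevavezuxgezaifa

Rule 1 (intervocalic voicing): /p/ is a voiceless stop between vowels /a/ and /e/, so it voices to [b]. /t/ is a voiceless stop between vowels /e/ and /u/, so it voices to [d]. /zevapetuxgedaifa/ → zevabeduxgedaifa.
Rule 2 (regressive voicing assimilation): no segment meets the environment; /zevabeduxgedaifa/ is unchanged.
Rule 3 (intervocalic spirantization): /b/ is a stop between vowels /a/ and /e/, so it spirantizes to the fricative [v]. /d/ is a stop between vowels /e/ and /u/, so it spirantizes to the fricative [z]. /d/ is a stop between vowels /e/ and /a/, so it spirantizes to the fricative [z]. /zevabeduxgedaifa/ → zevavezuxgezaifa.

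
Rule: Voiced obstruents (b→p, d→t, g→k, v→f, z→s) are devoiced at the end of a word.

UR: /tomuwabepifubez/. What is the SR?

Scanning /tomuwabepifubez/: /b/ at position 7 is not in the conditioning environment; /b/ at position 13 is not in the conditioning environment; /z/ is a voiced obstruent in word-final position, so it devoices to [s].
Result: [tomuwabepifubes].

tomuwabepifubes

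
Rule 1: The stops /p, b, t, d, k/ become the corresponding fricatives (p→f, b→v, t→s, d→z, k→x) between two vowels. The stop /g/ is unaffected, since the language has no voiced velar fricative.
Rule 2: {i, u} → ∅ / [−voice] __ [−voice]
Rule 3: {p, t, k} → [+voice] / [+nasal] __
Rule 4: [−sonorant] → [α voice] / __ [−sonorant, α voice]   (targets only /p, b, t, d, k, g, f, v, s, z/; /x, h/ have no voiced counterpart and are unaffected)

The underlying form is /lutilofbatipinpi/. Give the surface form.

Rule 1 (intervocalic spirantization): /t/ is a stop between vowels /u/ and /i/, so it spirantizes to the fricative [s]. /t/ is a stop between vowels /a/ and /i/, so it spirantizes to the fricative [s]. /p/ is a stop between vowels /i/ and /i/, so it spirantizes to the fricative [f]. /lutilofbatipinpi/ → lusilofbasifinpi.
Rule 2 (high vowel syncope): /i/ is a high vowel flanked by voiceless consonants /s/ and /f/, so it deletes. /lusilofbasifinpi/ → lusilofbasfinpi.
Rule 3 (post-nasal voicing): /p/ is a voiceless stop immediately after the nasal /n/, so it voices to [b]. /lusilofbasfinpi/ → lusilofbasfinbi.
Rule 4 (regressive voicing assimilation): /f/ precedes the voiced obstruent /b/, so it voices to [v] by assimilation. /lusilofbasfinbi/ → lusilovbasfinbi.

lusilovbasfinbi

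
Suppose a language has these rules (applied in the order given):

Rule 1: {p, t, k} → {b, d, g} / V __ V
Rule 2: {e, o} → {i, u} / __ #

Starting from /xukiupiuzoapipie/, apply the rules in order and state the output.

Rule 1 (intervocalic voicing): /k/ is a voiceless stop between vowels /u/ and /i/, so it voices to [g]. /p/ is a voiceless stop between vowels /u/ and /i/, so it voices to [b]. /p/ is a voiceless stop between vowels /a/ and /i/, so it voices to [b]. /p/ is a voiceless stop between vowels /i/ and /i/, so it voices to [b]. /xukiupiuzoapipie/ → xugiubiuzoabibie.
Rule 2 (final vowel raising): /e/ is a mid vowel in word-final position, so it raises to [i]. /xugiubiuzoabibie/ → xugiubiuzoabibii.

xugiubiuzoabibii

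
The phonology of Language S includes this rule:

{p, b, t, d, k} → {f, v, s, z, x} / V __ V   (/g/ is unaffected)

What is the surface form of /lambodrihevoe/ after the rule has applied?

lambodrihevoe

No segment of /lambodrihevoe/ meets the structural description of the rule, so the form surfaces unchanged.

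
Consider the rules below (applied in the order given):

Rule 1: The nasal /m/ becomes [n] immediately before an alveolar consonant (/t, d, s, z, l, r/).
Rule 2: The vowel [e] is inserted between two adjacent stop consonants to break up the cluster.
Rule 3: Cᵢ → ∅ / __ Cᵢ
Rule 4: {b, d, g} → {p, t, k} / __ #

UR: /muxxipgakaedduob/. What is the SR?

Rule 1 (nasal place assimilation): no segment meets the environment; /muxxipgakaedduob/ is unchanged.
Rule 2 (stop-cluster e-epenthesis): /p/ and /g/ form a stop–stop cluster, so [e] is inserted between them. /d/ and /d/ form a stop–stop cluster, so [e] is inserted between them. /muxxipgakaedduob/ → muxxipegakaededuob.
Rule 3 (degemination): /xx/ is a geminate; the first /x/ deletes. /muxxipegakaededuob/ → muxipegakaededuob.
Rule 4 (final devoicing): /b/ is a voiced stop in word-final position, so it devoices to [p]. /muxipegakaededuob/ → muxipegakaededuop.

muxipegakaededuop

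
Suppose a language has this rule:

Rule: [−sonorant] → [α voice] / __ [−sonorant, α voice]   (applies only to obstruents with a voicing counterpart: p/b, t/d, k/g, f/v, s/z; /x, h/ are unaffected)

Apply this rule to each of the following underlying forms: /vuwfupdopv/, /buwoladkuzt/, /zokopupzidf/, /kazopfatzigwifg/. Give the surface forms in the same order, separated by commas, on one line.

vuwfubdobv, buwolatkust, zokopubzitf, kazopfadzigwivg

/vuwfupdopv/: /p/ precedes the voiced obstruent /d/, so it voices to [b] by assimilation. /p/ precedes the voiced obstruent /v/, so it voices to [b] by assimilation. → [vuwfubdobv].
/buwoladkuzt/: /d/ precedes the voiceless obstruent /k/, so it devoices to [t] by assimilation. /z/ precedes the voiceless obstruent /t/, so it devoices to [s] by assimilation. → [buwolatkust].
/zokopupzidf/: /p/ precedes the voiced obstruent /z/, so it voices to [b] by assimilation. /d/ precedes the voiceless obstruent /f/, so it devoices to [t] by assimilation. → [zokopubzitf].
/kazopfatzigwifg/: /t/ precedes the voiced obstruent /z/, so it voices to [d] by assimilation. /f/ precedes the voiced obstruent /g/, so it voices to [v] by assimilation. → [kazopfadzigwivg].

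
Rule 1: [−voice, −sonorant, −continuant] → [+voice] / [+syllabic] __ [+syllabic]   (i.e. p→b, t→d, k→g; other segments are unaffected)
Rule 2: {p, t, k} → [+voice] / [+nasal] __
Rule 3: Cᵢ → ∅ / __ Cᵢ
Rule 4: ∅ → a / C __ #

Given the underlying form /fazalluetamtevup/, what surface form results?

fazaluedamdevupa

Rule 1 (intervocalic voicing): /t/ is a voiceless stop between vowels /e/ and /a/, so it voices to [d]. /fazalluetamtevup/ → fazalluedamtevup.
Rule 2 (post-nasal voicing): /t/ is a voiceless stop immediately after the nasal /m/, so it voices to [d]. /fazalluedamtevup/ → fazalluedamdevup.
Rule 3 (degemination): /ll/ is a geminate; the first /l/ deletes. /fazalluedamdevup/ → fazaluedamdevup.
Rule 4 (final a-epenthesis): the form ends in the consonant /p/, so [a] is inserted word-finally. /fazaluedamdevup/ → fazaluedamdevupa.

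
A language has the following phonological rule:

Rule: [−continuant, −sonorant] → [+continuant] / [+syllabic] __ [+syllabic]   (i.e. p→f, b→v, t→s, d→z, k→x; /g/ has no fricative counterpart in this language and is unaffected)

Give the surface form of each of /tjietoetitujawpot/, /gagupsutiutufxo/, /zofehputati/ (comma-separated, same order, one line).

/tjietoetitujawpot/: /t/ is a stop between vowels /e/ and /o/, so it spirantizes to the fricative [s]. /t/ is a stop between vowels /e/ and /i/, so it spirantizes to the fricative [s]. /t/ is a stop between vowels /i/ and /u/, so it spirantizes to the fricative [s]. → [tjiesoesisujawpot].
/gagupsutiutufxo/: /t/ is a stop between vowels /u/ and /i/, so it spirantizes to the fricative [s]. /t/ is a stop between vowels /u/ and /u/, so it spirantizes to the fricative [s]. → [gagupsusiusufxo].
/zofehputati/: /t/ is a stop between vowels /u/ and /a/, so it spirantizes to the fricative [s]. /t/ is a stop between vowels /a/ and /i/, so it spirantizes to the fricative [s]. → [zofehpusasi].

tjiesoesisujawpot, gagupsusiusufxo, zofehpusasi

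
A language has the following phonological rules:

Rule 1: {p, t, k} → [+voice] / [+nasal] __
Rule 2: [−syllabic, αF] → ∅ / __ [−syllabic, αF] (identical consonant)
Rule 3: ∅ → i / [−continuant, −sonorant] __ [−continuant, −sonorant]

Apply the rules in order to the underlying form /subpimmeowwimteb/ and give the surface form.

Rule 1 (post-nasal voicing): /t/ is a voiceless stop immediately after the nasal /m/, so it voices to [d]. /subpimmeowwimteb/ → subpimmeowwimdeb.
Rule 2 (degemination): /mm/ is a geminate; the first /m/ deletes. /ww/ is a geminate; the first /w/ deletes. /subpimmeowwimdeb/ → subpimeowimdeb.
Rule 3 (stop-cluster i-epenthesis): /b/ and /p/ form a stop–stop cluster, so [i] is inserted between them. /subpimeowimdeb/ → subipimeowimdeb.

subipimeowimdeb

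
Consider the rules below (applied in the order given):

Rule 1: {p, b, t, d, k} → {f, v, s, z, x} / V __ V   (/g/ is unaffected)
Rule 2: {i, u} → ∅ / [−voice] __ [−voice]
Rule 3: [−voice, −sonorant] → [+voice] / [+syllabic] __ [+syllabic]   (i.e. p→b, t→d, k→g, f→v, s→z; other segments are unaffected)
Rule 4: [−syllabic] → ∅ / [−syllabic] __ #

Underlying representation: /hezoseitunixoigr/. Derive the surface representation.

hezozeizunixoig

Rule 1 (intervocalic spirantization): /t/ is a stop between vowels /i/ and /u/, so it spirantizes to the fricative [s]. /hezoseitunixoigr/ → hezoseisunixoigr.
Rule 2 (high vowel syncope): no segment meets the environment; /hezoseisunixoigr/ is unchanged.
Rule 3 (intervocalic voicing): /s/ is a voiceless obstruent between vowels /o/ and /e/, so it voices to [z]. /s/ is a voiceless obstruent between vowels /i/ and /u/, so it voices to [z]. /hezoseisunixoigr/ → hezozeizunixoigr.
Rule 4 (final cluster simplification): /r/ is the second consonant of a word-final cluster /gr/, so it deletes. /hezozeizunixoigr/ → hezozeizunixoig.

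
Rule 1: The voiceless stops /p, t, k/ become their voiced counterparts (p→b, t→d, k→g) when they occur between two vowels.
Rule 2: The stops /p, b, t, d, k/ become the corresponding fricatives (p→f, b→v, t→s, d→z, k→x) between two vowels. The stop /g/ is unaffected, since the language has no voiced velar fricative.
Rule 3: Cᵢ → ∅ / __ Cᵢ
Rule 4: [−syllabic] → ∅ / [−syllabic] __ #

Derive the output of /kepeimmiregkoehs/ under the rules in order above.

Rule 1 (intervocalic voicing): /p/ is a voiceless stop between vowels /e/ and /e/, so it voices to [b]. /kepeimmiregkoehs/ → kebeimmiregkoehs.
Rule 2 (intervocalic spirantization): /b/ is a stop between vowels /e/ and /e/, so it spirantizes to the fricative [v]. /kebeimmiregkoehs/ → keveimmiregkoehs.
Rule 3 (degemination): /mm/ is a geminate; the first /m/ deletes. /keveimmiregkoehs/ → keveimiregkoehs.
Rule 4 (final cluster simplification): /s/ is the second consonant of a word-final cluster /hs/, so it deletes. /keveimiregkoehs/ → keveimiregkoeh.

keveimiregkoeh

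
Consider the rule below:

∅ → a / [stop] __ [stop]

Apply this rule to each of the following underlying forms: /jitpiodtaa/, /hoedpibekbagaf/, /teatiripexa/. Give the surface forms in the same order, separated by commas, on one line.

jitapiodataa, hoedapibekabagaf, teatiripexa

/jitpiodtaa/: /t/ and /p/ form a stop–stop cluster, so [a] is inserted between them. /d/ and /t/ form a stop–stop cluster, so [a] is inserted between them. → [jitapiodataa].
/hoedpibekbagaf/: /d/ and /p/ form a stop–stop cluster, so [a] is inserted between them. /k/ and /b/ form a stop–stop cluster, so [a] is inserted between them. → [hoedapibekabagaf].
/teatiripexa/: the rule's environment is not met; surfaces unchanged as [teatiripexa].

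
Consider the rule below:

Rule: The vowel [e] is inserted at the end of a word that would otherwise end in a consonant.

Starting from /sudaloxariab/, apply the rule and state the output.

sudaloxariabe

the form ends in the consonant /b/, so [e] is inserted word-finally.
Surface form: [sudaloxariabe].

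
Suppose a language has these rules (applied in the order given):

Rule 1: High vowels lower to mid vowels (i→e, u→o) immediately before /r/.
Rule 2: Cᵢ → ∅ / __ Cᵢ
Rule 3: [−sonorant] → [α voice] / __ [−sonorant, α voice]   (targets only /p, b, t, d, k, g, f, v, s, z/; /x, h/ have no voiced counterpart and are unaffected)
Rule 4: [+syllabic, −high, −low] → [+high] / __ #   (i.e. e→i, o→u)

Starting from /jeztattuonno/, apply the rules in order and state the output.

Rule 1 (pre-rhotic lowering): no segment meets the environment; /jeztattuonno/ is unchanged.
Rule 2 (degemination): /tt/ is a geminate; the first /t/ deletes. /nn/ is a geminate; the first /n/ deletes. /jeztattuonno/ → jeztatuono.
Rule 3 (regressive voicing assimilation): /z/ precedes the voiceless obstruent /t/, so it devoices to [s] by assimilation. /jeztatuono/ → jestatuono.
Rule 4 (final vowel raising): /o/ is a mid vowel in word-final position, so it raises to [u]. /jestatuono/ → jestatuonu.

jestatuonu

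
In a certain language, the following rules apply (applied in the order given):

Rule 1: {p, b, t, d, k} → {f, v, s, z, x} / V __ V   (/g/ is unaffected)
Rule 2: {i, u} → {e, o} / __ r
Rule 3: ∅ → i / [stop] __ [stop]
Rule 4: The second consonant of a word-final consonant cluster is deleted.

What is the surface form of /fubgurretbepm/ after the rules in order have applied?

fubigorretibep

Rule 1 (intervocalic spirantization): no segment meets the environment; /fubgurretbepm/ is unchanged.
Rule 2 (pre-rhotic lowering): /u/ is a high vowel immediately before /r/, so it lowers to [o]. /fubgurretbepm/ → fubgorretbepm.
Rule 3 (stop-cluster i-epenthesis): /b/ and /g/ form a stop–stop cluster, so [i] is inserted between them. /t/ and /b/ form a stop–stop cluster, so [i] is inserted between them. /fubgorretbepm/ → fubigorretibepm.
Rule 4 (final cluster simplification): /m/ is the second consonant of a word-final cluster /pm/, so it deletes. /fubigorretibepm/ → fubigorretibep.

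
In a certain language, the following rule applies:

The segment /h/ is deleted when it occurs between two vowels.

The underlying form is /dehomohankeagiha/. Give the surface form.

deomoankeagia

/h/ occurs between vowels /e/ and /o/, so it deletes.
/h/ occurs between vowels /o/ and /a/, so it deletes.
/h/ occurs between vowels /i/ and /a/, so it deletes.
Surface form: [deomoankeagia].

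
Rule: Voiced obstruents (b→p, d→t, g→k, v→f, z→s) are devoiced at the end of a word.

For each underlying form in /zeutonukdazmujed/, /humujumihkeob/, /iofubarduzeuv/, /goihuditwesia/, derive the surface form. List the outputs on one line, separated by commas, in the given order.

zeutonukdazmujet, humujumihkeop, iofubarduzeuf, goihuditwesia

/zeutonukdazmujed/: /d/ is a voiced obstruent in word-final position, so it devoices to [t]. → [zeutonukdazmujet].
/humujumihkeob/: /b/ is a voiced obstruent in word-final position, so it devoices to [p]. → [humujumihkeop].
/iofubarduzeuv/: /v/ is a voiced obstruent in word-final position, so it devoices to [f]. → [iofubarduzeuf].
/goihuditwesia/: the rule's environment is not met; surfaces unchanged as [goihuditwesia].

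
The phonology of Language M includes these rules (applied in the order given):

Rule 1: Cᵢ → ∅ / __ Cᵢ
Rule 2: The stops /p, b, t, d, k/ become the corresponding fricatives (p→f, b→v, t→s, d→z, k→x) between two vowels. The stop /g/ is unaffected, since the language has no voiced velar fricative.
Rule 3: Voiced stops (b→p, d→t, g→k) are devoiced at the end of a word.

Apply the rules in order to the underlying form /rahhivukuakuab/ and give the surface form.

rahivuxuaxuap

Rule 1 (degemination): /hh/ is a geminate; the first /h/ deletes. /rahhivukuakuab/ → rahivukuakuab.
Rule 2 (intervocalic spirantization): /k/ is a stop between vowels /u/ and /u/, so it spirantizes to the fricative [x]. /k/ is a stop between vowels /a/ and /u/, so it spirantizes to the fricative [x]. /rahivukuakuab/ → rahivuxuaxuab.
Rule 3 (final devoicing): /b/ is a voiced stop in word-final position, so it devoices to [p]. /rahivuxuaxuab/ → rahivuxuaxuap.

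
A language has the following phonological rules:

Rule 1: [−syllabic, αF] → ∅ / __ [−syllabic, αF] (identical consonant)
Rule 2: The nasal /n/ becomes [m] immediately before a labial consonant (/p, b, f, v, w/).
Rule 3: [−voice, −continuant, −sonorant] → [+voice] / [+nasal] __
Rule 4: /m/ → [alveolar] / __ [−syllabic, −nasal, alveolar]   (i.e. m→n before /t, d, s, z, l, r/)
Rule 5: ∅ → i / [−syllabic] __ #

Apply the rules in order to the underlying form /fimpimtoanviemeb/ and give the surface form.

Rule 1 (degemination): no segment meets the environment; /fimpimtoanviemeb/ is unchanged.
Rule 2 (nasal place assimilation): /n/ precedes the labial consonant /v/, so it assimilates in place to [m]. /fimpimtoanviemeb/ → fimpimtoamviemeb.
Rule 3 (post-nasal voicing): /p/ is a voiceless stop immediately after the nasal /m/, so it voices to [b]. /t/ is a voiceless stop immediately after the nasal /m/, so it voices to [d]. /fimpimtoamviemeb/ → fimbimdoamviemeb.
Rule 4 (nasal place assimilation): /m/ precedes the alveolar consonant /d/, so it assimilates in place to [n]. /fimbimdoamviemeb/ → fimbindoamviemeb.
Rule 5 (final i-epenthesis): the form ends in the consonant /b/, so [i] is inserted word-finally. /fimbindoamviemeb/ → fimbindoamviemebi.

fimbindoamviemebi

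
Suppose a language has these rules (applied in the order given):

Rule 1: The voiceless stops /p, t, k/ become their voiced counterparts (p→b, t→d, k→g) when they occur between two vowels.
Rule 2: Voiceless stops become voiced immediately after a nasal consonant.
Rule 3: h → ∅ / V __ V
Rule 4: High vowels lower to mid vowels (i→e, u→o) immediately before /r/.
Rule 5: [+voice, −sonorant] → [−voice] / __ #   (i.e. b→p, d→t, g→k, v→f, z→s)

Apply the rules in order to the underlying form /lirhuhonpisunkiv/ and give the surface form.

lerhuonbisungif

Rule 1 (intervocalic voicing): no segment meets the environment; /lirhuhonpisunkiv/ is unchanged.
Rule 2 (post-nasal voicing): /p/ is a voiceless stop immediately after the nasal /n/, so it voices to [b]. /k/ is a voiceless stop immediately after the nasal /n/, so it voices to [g]. /lirhuhonpisunkiv/ → lirhuhonbisungiv.
Rule 3 (intervocalic h-deletion): /h/ occurs between vowels /u/ and /o/, so it deletes. /lirhuhonbisungiv/ → lirhuonbisungiv.
Rule 4 (pre-rhotic lowering): /i/ is a high vowel immediately before /r/, so it lowers to [e]. /lirhuonbisungiv/ → lerhuonbisungiv.
Rule 5 (final devoicing): /v/ is a voiced obstruent in word-final position, so it devoices to [f]. /lerhuonbisungiv/ → lerhuonbisungif.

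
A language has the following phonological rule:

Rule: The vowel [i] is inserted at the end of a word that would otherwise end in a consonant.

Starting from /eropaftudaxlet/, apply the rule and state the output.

eropaftudaxleti

the form ends in the consonant /t/, so [i] is inserted word-finally.
Surface form: [eropaftudaxleti].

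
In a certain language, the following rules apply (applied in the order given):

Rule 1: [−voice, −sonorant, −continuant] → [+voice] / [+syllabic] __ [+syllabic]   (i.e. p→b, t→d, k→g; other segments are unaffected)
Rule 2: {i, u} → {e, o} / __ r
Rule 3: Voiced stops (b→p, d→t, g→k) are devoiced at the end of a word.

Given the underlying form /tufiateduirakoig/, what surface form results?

tufiadedueragoik

Rule 1 (intervocalic voicing): /t/ is a voiceless stop between vowels /a/ and /e/, so it voices to [d]. /k/ is a voiceless stop between vowels /a/ and /o/, so it voices to [g]. /tufiateduirakoig/ → tufiadeduiragoig.
Rule 2 (pre-rhotic lowering): /i/ is a high vowel immediately before /r/, so it lowers to [e]. /tufiadeduiragoig/ → tufiadedueragoig.
Rule 3 (final devoicing): /g/ is a voiced stop in word-final position, so it devoices to [k]. /tufiadedueragoig/ → tufiadedueragoik.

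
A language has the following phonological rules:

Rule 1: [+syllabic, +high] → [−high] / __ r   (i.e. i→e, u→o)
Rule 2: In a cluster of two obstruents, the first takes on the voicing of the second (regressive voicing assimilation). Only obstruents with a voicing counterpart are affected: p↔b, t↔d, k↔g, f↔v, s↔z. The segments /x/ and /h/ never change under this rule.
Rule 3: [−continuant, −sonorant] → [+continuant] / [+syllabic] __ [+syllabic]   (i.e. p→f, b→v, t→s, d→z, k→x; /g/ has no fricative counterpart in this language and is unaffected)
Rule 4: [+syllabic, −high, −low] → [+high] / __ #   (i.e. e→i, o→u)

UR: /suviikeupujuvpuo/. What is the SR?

suviixeufujufpuu

Rule 1 (pre-rhotic lowering): no segment meets the environment; /suviikeupujuvpuo/ is unchanged.
Rule 2 (regressive voicing assimilation): /v/ precedes the voiceless obstruent /p/, so it devoices to [f] by assimilation. /suviikeupujuvpuo/ → suviikeupujufpuo.
Rule 3 (intervocalic spirantization): /k/ is a stop between vowels /i/ and /e/, so it spirantizes to the fricative [x]. /p/ is a stop between vowels /u/ and /u/, so it spirantizes to the fricative [f]. /suviikeupujufpuo/ → suviixeufujufpuo.
Rule 4 (final vowel raising): /o/ is a mid vowel in word-final position, so it raises to [u]. /suviixeufujufpuo/ → suviixeufujufpuu.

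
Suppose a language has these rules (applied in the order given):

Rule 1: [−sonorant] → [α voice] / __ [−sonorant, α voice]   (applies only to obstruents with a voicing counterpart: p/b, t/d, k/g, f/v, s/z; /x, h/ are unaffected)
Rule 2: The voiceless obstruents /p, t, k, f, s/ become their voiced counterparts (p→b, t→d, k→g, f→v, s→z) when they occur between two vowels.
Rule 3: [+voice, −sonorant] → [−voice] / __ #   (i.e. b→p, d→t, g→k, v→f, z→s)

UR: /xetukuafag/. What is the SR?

xeduguavak

Rule 1 (regressive voicing assimilation): no segment meets the environment; /xetukuafag/ is unchanged.
Rule 2 (intervocalic voicing): /t/ is a voiceless obstruent between vowels /e/ and /u/, so it voices to [d]. /k/ is a voiceless obstruent between vowels /u/ and /u/, so it voices to [g]. /f/ is a voiceless obstruent between vowels /a/ and /a/, so it voices to [v]. /xetukuafag/ → xeduguavag.
Rule 3 (final devoicing): /g/ is a voiced obstruent in word-final position, so it devoices to [k]. /xeduguavag/ → xeduguavak.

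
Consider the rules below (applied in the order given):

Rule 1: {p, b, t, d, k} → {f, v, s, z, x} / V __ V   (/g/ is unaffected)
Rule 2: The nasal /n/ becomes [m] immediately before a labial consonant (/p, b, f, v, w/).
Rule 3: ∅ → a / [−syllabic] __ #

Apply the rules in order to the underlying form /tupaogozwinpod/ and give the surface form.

tufaogozwimpoda

Rule 1 (intervocalic spirantization): /p/ is a stop between vowels /u/ and /a/, so it spirantizes to the fricative [f]. /tupaogozwinpod/ → tufaogozwinpod.
Rule 2 (nasal place assimilation): /n/ precedes the labial consonant /p/, so it assimilates in place to [m]. /tufaogozwinpod/ → tufaogozwimpod.
Rule 3 (final a-epenthesis): the form ends in the consonant /d/, so [a] is inserted word-finally. /tufaogozwimpod/ → tufaogozwimpoda.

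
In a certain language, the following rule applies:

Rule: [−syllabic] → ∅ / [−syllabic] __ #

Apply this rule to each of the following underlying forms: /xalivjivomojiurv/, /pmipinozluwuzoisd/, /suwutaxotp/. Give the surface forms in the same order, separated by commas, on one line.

xalivjivomojiur, pmipinozluwuzois, suwutaxot

/xalivjivomojiurv/: /v/ is the second consonant of a word-final cluster /rv/, so it deletes. → [xalivjivomojiur].
/pmipinozluwuzoisd/: /d/ is the second consonant of a word-final cluster /sd/, so it deletes. → [pmipinozluwuzois].
/suwutaxotp/: /p/ is the second consonant of a word-final cluster /tp/, so it deletes. → [suwutaxot].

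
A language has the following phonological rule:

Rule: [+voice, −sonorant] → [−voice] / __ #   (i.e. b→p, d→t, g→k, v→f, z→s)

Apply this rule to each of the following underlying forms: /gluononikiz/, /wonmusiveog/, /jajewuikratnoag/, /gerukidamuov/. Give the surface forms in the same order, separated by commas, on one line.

/gluononikiz/: /z/ is a voiced obstruent in word-final position, so it devoices to [s]. → [gluononikis].
/wonmusiveog/: /g/ is a voiced obstruent in word-final position, so it devoices to [k]. → [wonmusiveok].
/jajewuikratnoag/: /g/ is a voiced obstruent in word-final position, so it devoices to [k]. → [jajewuikratnoak].
/gerukidamuov/: /v/ is a voiced obstruent in word-final position, so it devoices to [f]. → [gerukidamuof].

gluononikis, wonmusiveok, jajewuikratnoak, gerukidamuof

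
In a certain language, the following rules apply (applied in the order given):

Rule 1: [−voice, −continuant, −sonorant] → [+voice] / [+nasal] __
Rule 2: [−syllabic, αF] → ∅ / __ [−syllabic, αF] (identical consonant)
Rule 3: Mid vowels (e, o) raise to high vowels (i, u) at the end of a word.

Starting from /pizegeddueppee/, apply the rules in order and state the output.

pizegeduepei

Rule 1 (post-nasal voicing): no segment meets the environment; /pizegeddueppee/ is unchanged.
Rule 2 (degemination): /dd/ is a geminate; the first /d/ deletes. /pp/ is a geminate; the first /p/ deletes. /pizegeddueppee/ → pizegeduepee.
Rule 3 (final vowel raising): /e/ is a mid vowel in word-final position, so it raises to [i]. /pizegeduepee/ → pizegeduepei.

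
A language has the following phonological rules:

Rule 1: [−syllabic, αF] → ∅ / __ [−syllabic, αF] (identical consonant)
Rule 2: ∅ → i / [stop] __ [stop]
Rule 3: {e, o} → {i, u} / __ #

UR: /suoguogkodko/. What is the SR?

Rule 1 (degemination): no segment meets the environment; /suoguogkodko/ is unchanged.
Rule 2 (stop-cluster i-epenthesis): /g/ and /k/ form a stop–stop cluster, so [i] is inserted between them. /d/ and /k/ form a stop–stop cluster, so [i] is inserted between them. /suoguogkodko/ → suoguogikodiko.
Rule 3 (final vowel raising): /o/ is a mid vowel in word-final position, so it raises to [u]. /suoguogikodiko/ → suoguogikodiku.

suoguogikodiku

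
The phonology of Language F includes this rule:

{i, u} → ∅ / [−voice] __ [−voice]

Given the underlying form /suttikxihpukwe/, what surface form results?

/u/ is a high vowel flanked by voiceless consonants /s/ and /t/, so it deletes.
/i/ is a high vowel flanked by voiceless consonants /t/ and /k/, so it deletes.
/i/ is a high vowel flanked by voiceless consonants /x/ and /h/, so it deletes.
/u/ is a high vowel flanked by voiceless consonants /p/ and /k/, so it deletes.
Surface form: [sttkxhpkwe].

sttkxhpkwe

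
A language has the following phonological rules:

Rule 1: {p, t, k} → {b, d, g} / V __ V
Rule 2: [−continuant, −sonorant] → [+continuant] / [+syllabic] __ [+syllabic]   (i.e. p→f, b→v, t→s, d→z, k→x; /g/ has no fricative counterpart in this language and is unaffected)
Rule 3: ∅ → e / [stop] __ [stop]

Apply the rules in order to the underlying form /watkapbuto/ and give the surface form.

watekapebuzo

Rule 1 (intervocalic voicing): /t/ is a voiceless stop between vowels /u/ and /o/, so it voices to [d]. /watkapbuto/ → watkapbudo.
Rule 2 (intervocalic spirantization): /d/ is a stop between vowels /u/ and /o/, so it spirantizes to the fricative [z]. /watkapbudo/ → watkapbuzo.
Rule 3 (stop-cluster e-epenthesis): /t/ and /k/ form a stop–stop cluster, so [e] is inserted between them. /p/ and /b/ form a stop–stop cluster, so [e] is inserted between them. /watkapbuzo/ → watekapebuzo.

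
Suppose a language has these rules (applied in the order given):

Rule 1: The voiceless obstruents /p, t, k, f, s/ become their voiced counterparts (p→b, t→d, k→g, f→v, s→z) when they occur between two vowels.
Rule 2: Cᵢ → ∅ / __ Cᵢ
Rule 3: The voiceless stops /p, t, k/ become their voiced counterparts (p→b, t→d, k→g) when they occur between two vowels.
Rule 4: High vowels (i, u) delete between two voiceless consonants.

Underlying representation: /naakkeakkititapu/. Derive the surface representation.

naageagididabu

Rule 1 (intervocalic voicing): /t/ is a voiceless obstruent between vowels /i/ and /i/, so it voices to [d]. /t/ is a voiceless obstruent between vowels /i/ and /a/, so it voices to [d]. /p/ is a voiceless obstruent between vowels /a/ and /u/, so it voices to [b]. /naakkeakkititapu/ → naakkeakkididabu.
Rule 2 (degemination): /kk/ is a geminate; the first /k/ deletes. /kk/ is a geminate; the first /k/ deletes. /naakkeakkididabu/ → naakeakididabu.
Rule 3 (intervocalic voicing): /k/ is a voiceless stop between vowels /a/ and /e/, so it voices to [g]. /k/ is a voiceless stop between vowels /a/ and /i/, so it voices to [g]. /naakeakididabu/ → naageagididabu.
Rule 4 (high vowel syncope): no segment meets the environment; /naageagididabu/ is unchanged.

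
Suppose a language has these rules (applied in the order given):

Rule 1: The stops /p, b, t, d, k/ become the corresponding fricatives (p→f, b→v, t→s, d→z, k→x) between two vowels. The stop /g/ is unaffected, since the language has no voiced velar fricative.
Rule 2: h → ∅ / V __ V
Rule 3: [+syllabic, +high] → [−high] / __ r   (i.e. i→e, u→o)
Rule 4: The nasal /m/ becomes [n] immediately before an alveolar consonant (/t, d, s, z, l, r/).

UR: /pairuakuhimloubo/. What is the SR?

paeruaxuinlouvo

Rule 1 (intervocalic spirantization): /k/ is a stop between vowels /a/ and /u/, so it spirantizes to the fricative [x]. /b/ is a stop between vowels /u/ and /o/, so it spirantizes to the fricative [v]. /pairuakuhimloubo/ → pairuaxuhimlouvo.
Rule 2 (intervocalic h-deletion): /h/ occurs between vowels /u/ and /i/, so it deletes. /pairuaxuhimlouvo/ → pairuaxuimlouvo.
Rule 3 (pre-rhotic lowering): /i/ is a high vowel immediately before /r/, so it lowers to [e]. /pairuaxuimlouvo/ → paeruaxuimlouvo.
Rule 4 (nasal place assimilation): /m/ precedes the alveolar consonant /l/, so it assimilates in place to [n]. /paeruaxuimlouvo/ → paeruaxuinlouvo.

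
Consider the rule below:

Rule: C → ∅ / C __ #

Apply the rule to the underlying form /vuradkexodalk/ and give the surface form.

vuradkexodal

/k/ is the second consonant of a word-final cluster /lk/, so it deletes.
Surface form: [vuradkexodal].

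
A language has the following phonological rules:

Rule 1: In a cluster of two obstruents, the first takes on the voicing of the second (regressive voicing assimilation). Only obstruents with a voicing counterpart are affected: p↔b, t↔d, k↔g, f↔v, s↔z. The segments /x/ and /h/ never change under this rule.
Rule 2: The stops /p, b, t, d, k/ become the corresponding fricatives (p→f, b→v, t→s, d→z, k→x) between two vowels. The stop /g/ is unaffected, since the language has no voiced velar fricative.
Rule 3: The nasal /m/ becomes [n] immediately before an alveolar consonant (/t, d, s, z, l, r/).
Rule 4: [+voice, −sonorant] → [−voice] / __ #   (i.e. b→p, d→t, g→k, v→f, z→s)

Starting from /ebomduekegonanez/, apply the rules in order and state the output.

evonduexegonanes

Rule 1 (regressive voicing assimilation): no segment meets the environment; /ebomduekegonanez/ is unchanged.
Rule 2 (intervocalic spirantization): /b/ is a stop between vowels /e/ and /o/, so it spirantizes to the fricative [v]. /k/ is a stop between vowels /e/ and /e/, so it spirantizes to the fricative [x]. /ebomduekegonanez/ → evomduexegonanez.
Rule 3 (nasal place assimilation): /m/ precedes the alveolar consonant /d/, so it assimilates in place to [n]. /evomduexegonanez/ → evonduexegonanez.
Rule 4 (final devoicing): /z/ is a voiced obstruent in word-final position, so it devoices to [s]. /evonduexegonanez/ → evonduexegonanes.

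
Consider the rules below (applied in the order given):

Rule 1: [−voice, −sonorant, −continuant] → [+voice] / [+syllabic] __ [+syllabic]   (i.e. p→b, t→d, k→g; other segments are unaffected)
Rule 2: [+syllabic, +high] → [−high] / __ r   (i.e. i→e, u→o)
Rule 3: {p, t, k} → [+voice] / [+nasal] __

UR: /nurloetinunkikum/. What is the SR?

norloedinungigum

Rule 1 (intervocalic voicing): /t/ is a voiceless stop between vowels /e/ and /i/, so it voices to [d]. /k/ is a voiceless stop between vowels /i/ and /u/, so it voices to [g]. /nurloetinunkikum/ → nurloedinunkigum.
Rule 2 (pre-rhotic lowering): /u/ is a high vowel immediately before /r/, so it lowers to [o]. /nurloedinunkigum/ → norloedinunkigum.
Rule 3 (post-nasal voicing): /k/ is a voiceless stop immediately after the nasal /n/, so it voices to [g]. /norloedinunkigum/ → norloedinungigum.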